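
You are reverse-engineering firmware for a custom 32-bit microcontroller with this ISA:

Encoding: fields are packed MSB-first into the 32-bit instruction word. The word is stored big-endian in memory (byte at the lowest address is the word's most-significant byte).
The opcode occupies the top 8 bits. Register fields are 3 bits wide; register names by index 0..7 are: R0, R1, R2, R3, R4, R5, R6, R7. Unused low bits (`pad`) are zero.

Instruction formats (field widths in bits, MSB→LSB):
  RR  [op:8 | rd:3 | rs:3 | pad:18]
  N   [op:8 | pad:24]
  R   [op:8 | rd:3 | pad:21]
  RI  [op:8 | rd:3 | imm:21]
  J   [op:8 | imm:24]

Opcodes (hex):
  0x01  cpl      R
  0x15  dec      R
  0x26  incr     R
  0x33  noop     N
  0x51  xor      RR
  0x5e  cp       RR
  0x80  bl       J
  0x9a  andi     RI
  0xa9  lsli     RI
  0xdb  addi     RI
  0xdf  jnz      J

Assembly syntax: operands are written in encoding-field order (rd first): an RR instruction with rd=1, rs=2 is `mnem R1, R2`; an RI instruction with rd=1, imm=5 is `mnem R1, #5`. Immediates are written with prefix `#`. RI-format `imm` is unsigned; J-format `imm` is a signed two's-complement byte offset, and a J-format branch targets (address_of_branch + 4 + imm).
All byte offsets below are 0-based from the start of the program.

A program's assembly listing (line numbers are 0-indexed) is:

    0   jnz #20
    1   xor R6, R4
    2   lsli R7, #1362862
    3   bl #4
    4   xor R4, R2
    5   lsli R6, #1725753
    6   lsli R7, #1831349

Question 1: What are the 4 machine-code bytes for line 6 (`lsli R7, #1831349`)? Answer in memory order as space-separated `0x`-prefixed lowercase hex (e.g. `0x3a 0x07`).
0xa9 0xfb 0xf1 0xb5

line 6 (lsli): pack op=0xa9:8|rd=7:3|imm=1831349:21 = 0xa9fbf1b5; big→ a9 fb f1 b5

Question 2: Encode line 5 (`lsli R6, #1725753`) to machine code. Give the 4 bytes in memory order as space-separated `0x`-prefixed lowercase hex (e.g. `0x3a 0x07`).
line 5 (lsli): pack op=0xa9:8|rd=6:3|imm=1725753:21 = 0xa9da5539; big→ a9 da 55 39

0xa9 0xda 0x55 0x39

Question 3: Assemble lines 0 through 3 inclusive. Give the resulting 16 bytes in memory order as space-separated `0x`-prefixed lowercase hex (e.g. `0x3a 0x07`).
0xdf 0x00 0x00 0x14 0x51 0xd0 0x00 0x00 0xa9 0xf4 0xcb 0xae 0x80 0x00 0x00 0x04

0. jnz fields op=0xdf:8|imm=20:24 → word df000014h → df 00 00 14
1. xor fields op=0x51:8|rd=6:3|rs=4:3|pad=0:18 → word 51d00000h → 51 d0 00 00
2. lsli fields op=0xa9:8|rd=7:3|imm=1362862:21 → word a9f4cbaeh → a9 f4 cb ae
3. bl fields op=0x80:8|imm=4:24 → word 80000004h → 80 00 00 04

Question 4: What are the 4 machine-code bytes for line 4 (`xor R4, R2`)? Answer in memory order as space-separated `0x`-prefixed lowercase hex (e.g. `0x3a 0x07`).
line 4 (xor): pack op=0x51:8|rd=4:3|rs=2:3|pad=0:18 = 0x51880000; big→ 51 88 00 00

0x51 0x88 0x00 0x00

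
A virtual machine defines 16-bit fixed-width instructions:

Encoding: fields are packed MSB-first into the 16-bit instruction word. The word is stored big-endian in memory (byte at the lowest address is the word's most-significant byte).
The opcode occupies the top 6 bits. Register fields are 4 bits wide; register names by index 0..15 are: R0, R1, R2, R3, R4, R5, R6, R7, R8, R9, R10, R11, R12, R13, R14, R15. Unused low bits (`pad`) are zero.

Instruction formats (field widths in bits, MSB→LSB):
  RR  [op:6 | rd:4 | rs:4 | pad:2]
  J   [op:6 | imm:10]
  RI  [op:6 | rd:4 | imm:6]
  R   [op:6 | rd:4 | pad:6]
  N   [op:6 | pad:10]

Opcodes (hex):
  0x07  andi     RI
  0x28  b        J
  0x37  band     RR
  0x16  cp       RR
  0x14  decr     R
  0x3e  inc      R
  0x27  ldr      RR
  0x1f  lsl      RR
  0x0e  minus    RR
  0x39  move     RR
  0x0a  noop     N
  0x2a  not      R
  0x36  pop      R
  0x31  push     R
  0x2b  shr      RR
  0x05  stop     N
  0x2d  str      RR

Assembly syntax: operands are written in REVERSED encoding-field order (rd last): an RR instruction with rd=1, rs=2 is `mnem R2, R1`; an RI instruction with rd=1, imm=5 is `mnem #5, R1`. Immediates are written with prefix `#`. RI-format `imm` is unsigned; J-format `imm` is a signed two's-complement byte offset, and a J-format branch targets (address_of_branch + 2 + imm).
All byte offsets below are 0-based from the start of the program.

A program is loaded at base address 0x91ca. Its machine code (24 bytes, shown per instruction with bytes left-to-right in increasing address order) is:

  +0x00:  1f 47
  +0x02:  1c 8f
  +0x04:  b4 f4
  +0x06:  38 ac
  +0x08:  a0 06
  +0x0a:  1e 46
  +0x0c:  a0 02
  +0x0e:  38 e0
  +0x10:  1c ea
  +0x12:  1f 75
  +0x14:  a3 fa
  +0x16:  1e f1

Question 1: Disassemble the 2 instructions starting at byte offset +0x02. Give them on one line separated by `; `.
andi #15, R2; str R13, R3

@+02  big-endian(1c 8f) = 0x1c8f
  top 6b → 0x7 → andi [RI]
  rd@[9:6]=0x2 ⇒ R2
  imm@[5:0]=0xf ⇒ #15
@+04  big-endian(b4 f4) = 0xb4f4
  top 6b → 0x2d → str [RR]
  rd@[9:6]=0x3 ⇒ R3
  rs@[5:2]=0xd ⇒ R13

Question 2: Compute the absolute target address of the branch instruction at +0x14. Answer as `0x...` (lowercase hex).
0x91da

off 0x14: read a3 fa as big → 0xa3fa
  opcode bits[15:10]=0x28: b/J
  [9:0] imm=1018 (s10→-6) = #-6
  target = base 0x91ca + off 0x14 + 2 + imm -6 = 0x91da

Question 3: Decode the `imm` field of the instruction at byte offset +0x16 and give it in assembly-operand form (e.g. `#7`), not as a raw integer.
[16] 1e f1 → 0x1ef1
  top 6b → 0x7 → andi [RI]
  [9:6] rd=11 = R11
  [5:0] imm=49 = #49

#49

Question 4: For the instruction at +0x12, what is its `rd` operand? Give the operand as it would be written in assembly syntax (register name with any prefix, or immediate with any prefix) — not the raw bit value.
R13

@+12  big-endian(1f 75) = 0x1f75
  top 6b → 0x7 → andi [RI]
  rd: (w>>6)&0xf=0xd → R13
  imm: (w>>0)&0x3f=0x35 → #53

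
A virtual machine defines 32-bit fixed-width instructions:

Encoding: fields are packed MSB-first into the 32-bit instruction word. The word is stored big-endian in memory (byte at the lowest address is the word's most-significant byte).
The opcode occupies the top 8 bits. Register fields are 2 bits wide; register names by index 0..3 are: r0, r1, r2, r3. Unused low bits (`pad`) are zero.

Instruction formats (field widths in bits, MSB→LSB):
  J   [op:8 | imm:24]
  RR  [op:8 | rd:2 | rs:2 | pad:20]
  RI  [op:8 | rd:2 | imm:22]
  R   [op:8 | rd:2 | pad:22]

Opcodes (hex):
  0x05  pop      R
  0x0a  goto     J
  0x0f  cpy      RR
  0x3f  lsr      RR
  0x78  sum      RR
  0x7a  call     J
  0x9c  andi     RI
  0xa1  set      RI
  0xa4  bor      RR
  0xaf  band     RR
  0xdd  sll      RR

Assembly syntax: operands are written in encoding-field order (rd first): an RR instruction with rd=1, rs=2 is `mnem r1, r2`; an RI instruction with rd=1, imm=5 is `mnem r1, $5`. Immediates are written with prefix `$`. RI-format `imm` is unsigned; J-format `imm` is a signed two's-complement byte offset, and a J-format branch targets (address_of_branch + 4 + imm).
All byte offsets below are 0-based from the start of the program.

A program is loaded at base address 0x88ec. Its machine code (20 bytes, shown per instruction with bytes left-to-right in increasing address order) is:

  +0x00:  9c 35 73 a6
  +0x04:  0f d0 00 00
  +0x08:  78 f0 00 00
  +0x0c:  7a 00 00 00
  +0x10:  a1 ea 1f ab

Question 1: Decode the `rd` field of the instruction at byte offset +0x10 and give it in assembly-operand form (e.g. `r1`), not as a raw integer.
[10] a1 ea 1f ab → 0xa1ea1fab
  top 8b → 0xa1 → set [RI]
  rd@[23:22]=0x3 ⇒ r3
  imm@[21:0]=0x2a1fab ⇒ $2760619

r3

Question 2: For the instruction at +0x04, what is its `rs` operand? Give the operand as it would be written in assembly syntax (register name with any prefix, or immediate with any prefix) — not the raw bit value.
r1

@+04  big-endian(0f d0 00 00) = 0x0fd00000
  op=0x0fd00000>>24=0xf ⇒ cpy (RR)
  [23:22] rd=3 = r3
  [21:20] rs=1 = r1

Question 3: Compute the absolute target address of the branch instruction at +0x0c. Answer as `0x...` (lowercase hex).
off 0x0c: read 7a 00 00 00 as big → 0x7a000000
  opcode bits[31:24]=0x7a: call/J
  imm: (w>>0)&0xffffff=0x0 → $0
  target = base 0x88ec + off 0x0c + 4 + imm 0 = 0x88fc

0x88fc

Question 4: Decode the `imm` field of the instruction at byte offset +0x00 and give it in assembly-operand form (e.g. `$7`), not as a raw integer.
$3503014

+0x00: 9c 35 73 a6 ⇒ word 0x9c3573a6 (big)
  op=0x9c3573a6>>24=0x9c ⇒ andi (RI)
  [23:22] rd=0 = r0
  [21:0] imm=3503014 = $3503014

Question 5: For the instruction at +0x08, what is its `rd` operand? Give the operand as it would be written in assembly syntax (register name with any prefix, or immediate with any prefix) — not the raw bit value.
off 0x08: read 78 f0 00 00 as big → 0x78f00000
  top 8b → 0x78 → sum [RR]
  [23:22] rd=3 = r3
  [21:20] rs=3 = r3

r3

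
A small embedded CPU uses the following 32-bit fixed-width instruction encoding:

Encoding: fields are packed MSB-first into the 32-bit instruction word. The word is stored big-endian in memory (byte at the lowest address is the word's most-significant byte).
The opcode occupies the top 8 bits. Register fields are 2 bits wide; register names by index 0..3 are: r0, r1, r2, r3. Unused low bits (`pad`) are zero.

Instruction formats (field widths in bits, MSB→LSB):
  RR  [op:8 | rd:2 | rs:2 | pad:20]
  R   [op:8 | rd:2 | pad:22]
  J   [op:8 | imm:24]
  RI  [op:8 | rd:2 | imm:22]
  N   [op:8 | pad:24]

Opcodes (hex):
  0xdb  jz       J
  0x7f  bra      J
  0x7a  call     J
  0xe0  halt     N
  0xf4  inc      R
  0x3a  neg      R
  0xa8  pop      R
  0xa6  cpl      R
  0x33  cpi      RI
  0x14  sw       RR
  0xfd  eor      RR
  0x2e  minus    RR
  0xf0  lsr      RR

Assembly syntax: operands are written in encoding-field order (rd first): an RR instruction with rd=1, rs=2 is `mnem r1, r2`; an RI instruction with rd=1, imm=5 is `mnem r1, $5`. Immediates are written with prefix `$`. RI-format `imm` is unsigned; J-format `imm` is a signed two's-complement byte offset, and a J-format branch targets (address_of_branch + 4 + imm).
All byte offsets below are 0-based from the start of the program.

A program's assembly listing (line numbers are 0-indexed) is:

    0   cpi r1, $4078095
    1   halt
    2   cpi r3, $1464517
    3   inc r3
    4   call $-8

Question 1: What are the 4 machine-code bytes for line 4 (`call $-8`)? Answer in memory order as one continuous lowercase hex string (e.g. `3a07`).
line 4 (call): pack op=0x7a:8|imm=-8:24 = 0x7afffff8; big→ 7a ff ff f8

7afffff8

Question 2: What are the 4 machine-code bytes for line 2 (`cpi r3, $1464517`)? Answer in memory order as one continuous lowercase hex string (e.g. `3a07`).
33d658c5

line 2 (cpi): pack op=0x33:8|rd=3:2|imm=1464517:22 = 0x33d658c5; big→ 33 d6 58 c5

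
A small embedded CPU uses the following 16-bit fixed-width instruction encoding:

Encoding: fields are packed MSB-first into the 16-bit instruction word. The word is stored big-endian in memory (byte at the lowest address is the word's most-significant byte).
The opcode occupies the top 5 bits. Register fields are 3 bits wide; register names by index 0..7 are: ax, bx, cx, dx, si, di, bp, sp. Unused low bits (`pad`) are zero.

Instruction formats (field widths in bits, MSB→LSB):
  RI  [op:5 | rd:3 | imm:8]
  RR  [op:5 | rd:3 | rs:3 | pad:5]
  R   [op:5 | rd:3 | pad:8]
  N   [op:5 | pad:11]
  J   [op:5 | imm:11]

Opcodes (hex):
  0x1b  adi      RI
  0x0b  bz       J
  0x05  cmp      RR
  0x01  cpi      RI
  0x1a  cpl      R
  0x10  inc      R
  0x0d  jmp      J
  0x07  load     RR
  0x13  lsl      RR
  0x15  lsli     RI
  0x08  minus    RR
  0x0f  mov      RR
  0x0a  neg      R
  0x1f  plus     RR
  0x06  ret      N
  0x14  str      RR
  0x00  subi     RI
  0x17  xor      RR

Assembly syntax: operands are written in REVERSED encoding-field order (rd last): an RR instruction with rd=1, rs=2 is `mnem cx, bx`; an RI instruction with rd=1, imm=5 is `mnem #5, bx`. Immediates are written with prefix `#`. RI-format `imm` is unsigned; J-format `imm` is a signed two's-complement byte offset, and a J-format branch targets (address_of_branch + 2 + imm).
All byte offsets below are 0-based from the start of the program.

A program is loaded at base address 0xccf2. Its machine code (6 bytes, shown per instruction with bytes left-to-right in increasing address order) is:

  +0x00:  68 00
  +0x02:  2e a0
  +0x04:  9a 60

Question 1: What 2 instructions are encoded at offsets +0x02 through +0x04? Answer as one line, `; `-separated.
cmp di, bp; lsl dx, cx

@+02  big-endian(2e a0) = 0x2ea0
  top 5b → 0x5 → cmp [RR]
  rd: (w>>8)&0x7=0x6 → bp
  rs: (w>>5)&0x7=0x5 → di
@+04  big-endian(9a 60) = 0x9a60
  top 5b → 0x13 → lsl [RR]
  rd: (w>>8)&0x7=0x2 → cx
  rs: (w>>5)&0x7=0x3 → dx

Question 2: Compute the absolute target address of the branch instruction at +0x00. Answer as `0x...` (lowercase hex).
@+00  big-endian(68 00) = 0x6800
  opcode bits[15:11]=0xd: jmp/J
  [10:0] imm=0 = #0
  target = base 0xccf2 + off 0x00 + 2 + imm 0 = 0xccf4

0xccf4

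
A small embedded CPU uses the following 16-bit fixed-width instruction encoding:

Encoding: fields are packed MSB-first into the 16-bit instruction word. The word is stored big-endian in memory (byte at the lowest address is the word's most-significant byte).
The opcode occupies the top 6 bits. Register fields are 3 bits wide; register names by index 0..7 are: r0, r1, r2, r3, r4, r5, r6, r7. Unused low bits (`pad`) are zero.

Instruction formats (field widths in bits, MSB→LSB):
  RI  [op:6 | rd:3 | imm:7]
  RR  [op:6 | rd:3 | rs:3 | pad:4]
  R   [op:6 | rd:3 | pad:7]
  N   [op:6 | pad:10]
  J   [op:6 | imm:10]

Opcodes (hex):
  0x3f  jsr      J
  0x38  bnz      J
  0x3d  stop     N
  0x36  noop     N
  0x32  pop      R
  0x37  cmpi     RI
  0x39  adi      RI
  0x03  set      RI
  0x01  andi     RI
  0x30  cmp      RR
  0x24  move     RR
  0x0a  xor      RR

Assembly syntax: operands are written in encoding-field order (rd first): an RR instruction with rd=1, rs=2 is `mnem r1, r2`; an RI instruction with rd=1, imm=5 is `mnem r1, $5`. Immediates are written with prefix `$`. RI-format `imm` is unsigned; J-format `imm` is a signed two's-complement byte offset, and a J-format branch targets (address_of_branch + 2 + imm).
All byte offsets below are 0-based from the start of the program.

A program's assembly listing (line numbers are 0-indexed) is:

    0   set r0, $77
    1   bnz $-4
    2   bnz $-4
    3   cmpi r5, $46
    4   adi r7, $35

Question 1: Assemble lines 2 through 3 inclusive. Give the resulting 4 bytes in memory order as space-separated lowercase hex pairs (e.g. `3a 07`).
e3 fc de ae

L2: bnz op=0x38:6|imm=-4:10 ⇒ 0xe3fc ⇒ big e3 fc
L3: cmpi op=0x37:6|rd=5:3|imm=46:7 ⇒ 0xdeae ⇒ big de ae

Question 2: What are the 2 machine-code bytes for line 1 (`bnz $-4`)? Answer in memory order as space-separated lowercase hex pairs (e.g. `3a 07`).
1. bnz fields op=0x38:6|imm=-4:10 → word e3fch → e3 fc

e3 fc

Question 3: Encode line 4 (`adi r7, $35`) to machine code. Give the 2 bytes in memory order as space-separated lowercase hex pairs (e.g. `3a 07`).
L4: adi op=0x39:6|rd=7:3|imm=35:7 ⇒ 0xe7a3 ⇒ big e7 a3

e7 a3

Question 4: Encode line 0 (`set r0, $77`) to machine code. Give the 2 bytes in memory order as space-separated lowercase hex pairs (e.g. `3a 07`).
0c 4d

line 0 (set): pack op=0x3:6|rd=0:3|imm=77:7 = 0x0c4d; big→ 0c 4d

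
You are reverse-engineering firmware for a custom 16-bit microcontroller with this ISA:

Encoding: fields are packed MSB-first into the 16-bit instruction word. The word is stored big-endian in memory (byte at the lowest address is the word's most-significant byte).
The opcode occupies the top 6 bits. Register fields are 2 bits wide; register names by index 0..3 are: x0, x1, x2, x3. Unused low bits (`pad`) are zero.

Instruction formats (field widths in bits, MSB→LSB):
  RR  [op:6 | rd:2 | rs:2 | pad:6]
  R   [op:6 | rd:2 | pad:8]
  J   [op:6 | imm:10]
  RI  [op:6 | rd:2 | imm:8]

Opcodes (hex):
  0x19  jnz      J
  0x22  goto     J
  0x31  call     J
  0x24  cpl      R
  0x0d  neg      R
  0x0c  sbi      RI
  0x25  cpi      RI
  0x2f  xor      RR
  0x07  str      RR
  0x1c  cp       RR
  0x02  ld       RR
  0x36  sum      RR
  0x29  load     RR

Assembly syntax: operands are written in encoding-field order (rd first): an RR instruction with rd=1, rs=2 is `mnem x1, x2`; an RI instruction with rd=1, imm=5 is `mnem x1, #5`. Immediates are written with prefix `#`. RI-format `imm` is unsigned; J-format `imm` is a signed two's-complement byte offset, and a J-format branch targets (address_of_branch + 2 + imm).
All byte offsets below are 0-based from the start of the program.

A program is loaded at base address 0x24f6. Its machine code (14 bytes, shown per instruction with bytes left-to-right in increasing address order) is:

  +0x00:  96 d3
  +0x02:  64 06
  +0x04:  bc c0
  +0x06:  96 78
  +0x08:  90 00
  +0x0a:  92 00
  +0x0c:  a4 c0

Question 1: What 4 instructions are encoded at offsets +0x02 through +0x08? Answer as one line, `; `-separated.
jnz #6; xor x0, x3; cpi x2, #120; cpl x0

@+02  big-endian(64 06) = 0x6406
  opcode bits[15:10]=0x19: jnz/J
  [9:0] imm=6 = #6
@+04  big-endian(bc c0) = 0xbcc0
  opcode bits[15:10]=0x2f: xor/RR
  [9:8] rd=0 = x0
  [7:6] rs=3 = x3
@+06  big-endian(96 78) = 0x9678
  opcode bits[15:10]=0x25: cpi/RI
  [9:8] rd=2 = x2
  [7:0] imm=120 = #120
@+08  big-endian(90 00) = 0x9000
  opcode bits[15:10]=0x24: cpl/R
  [9:8] rd=0 = x0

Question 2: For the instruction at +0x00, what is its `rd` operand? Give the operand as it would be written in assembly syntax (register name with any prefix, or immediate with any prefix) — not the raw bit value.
@+00  big-endian(96 d3) = 0x96d3
  op=0x96d3>>10=0x25 ⇒ cpi (RI)
  rd: (w>>8)&0x3=0x2 → x2
  imm: (w>>0)&0xff=0xd3 → #211

x2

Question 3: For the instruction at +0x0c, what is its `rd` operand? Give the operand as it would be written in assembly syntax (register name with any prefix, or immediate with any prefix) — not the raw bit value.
[0c] a4 c0 → 0xa4c0
  opcode bits[15:10]=0x29: load/RR
  rd@[9:8]=0x0 ⇒ x0
  rs@[7:6]=0x3 ⇒ x3

x0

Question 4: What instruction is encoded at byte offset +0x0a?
@+0a  big-endian(92 00) = 0x9200
  op=0x9200>>10=0x24 ⇒ cpl (R)
  rd: (w>>8)&0x3=0x2 → x2

cpl x2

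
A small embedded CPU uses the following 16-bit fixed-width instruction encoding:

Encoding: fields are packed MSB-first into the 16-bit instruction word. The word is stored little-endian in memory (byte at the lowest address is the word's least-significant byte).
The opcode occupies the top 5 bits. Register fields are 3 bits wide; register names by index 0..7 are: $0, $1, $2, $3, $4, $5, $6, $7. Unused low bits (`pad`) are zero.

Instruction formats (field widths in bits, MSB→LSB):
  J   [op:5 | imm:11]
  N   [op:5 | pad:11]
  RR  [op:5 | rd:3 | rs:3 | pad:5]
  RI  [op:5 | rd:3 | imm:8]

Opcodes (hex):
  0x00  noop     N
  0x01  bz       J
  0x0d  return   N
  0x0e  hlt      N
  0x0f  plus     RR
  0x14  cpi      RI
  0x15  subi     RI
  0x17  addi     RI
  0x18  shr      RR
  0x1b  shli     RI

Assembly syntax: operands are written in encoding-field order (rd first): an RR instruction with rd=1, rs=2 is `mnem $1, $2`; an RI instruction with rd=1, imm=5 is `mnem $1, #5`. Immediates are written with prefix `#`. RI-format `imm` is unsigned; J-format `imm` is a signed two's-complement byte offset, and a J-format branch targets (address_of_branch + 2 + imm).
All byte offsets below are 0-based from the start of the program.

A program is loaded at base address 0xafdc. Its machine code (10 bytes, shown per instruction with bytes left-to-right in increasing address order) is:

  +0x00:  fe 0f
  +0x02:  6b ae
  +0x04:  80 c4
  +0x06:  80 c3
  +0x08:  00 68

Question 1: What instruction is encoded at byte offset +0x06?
shr $3, $4

off 0x06: read 80 c3 as little → 0xc380
  opcode bits[15:11]=0x18: shr/RR
  [10:8] rd=3 = $3
  [7:5] rs=4 = $4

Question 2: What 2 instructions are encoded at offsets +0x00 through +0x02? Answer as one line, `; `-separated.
bz #-2; subi $6, #107

@+00  little-endian(fe 0f) = 0x0ffe
  op=0x0ffe>>11=0x1 ⇒ bz (J)
  imm@[10:0]=0x7fe (s11→-2) ⇒ #-2
@+02  little-endian(6b ae) = 0xae6b
  op=0xae6b>>11=0x15 ⇒ subi (RI)
  rd@[10:8]=0x6 ⇒ $6
  imm@[7:0]=0x6b ⇒ #107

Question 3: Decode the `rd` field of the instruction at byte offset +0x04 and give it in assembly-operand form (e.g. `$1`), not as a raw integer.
$4

@+04  little-endian(80 c4) = 0xc480
  opcode bits[15:11]=0x18: shr/RR
  rd@[10:8]=0x4 ⇒ $4
  rs@[7:5]=0x4 ⇒ $4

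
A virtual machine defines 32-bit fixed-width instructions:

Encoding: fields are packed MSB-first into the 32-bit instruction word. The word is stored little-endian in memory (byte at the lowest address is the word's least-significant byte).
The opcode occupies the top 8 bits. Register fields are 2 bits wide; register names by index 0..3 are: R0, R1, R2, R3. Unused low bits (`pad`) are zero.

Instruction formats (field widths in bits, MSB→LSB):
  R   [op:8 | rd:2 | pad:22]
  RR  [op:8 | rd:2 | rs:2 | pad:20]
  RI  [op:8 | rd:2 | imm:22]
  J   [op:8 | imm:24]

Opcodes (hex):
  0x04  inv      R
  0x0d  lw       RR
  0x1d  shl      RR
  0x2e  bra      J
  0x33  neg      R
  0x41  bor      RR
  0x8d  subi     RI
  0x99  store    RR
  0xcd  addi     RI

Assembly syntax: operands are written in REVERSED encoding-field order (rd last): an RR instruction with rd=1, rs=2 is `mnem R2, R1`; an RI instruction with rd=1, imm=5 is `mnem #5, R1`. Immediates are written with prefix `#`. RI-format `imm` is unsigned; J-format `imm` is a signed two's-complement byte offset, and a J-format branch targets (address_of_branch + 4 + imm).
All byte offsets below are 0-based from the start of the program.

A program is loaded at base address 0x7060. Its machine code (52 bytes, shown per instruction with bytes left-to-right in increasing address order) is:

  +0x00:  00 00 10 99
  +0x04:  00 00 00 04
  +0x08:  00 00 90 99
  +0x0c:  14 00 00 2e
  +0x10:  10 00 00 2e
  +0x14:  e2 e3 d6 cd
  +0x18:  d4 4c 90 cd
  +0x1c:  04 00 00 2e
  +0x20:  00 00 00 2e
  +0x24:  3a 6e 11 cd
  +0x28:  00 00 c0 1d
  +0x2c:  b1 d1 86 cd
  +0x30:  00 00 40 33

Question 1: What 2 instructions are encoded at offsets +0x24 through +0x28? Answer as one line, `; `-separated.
addi #1142330, R0; shl R0, R3

+0x24: 3a 6e 11 cd ⇒ word 0xcd116e3a (little)
  top 8b → 0xcd → addi [RI]
  rd@[23:22]=0x0 ⇒ R0
  imm@[21:0]=0x116e3a ⇒ #1142330
+0x28: 00 00 c0 1d ⇒ word 0x1dc00000 (little)
  top 8b → 0x1d → shl [RR]
  rd@[23:22]=0x3 ⇒ R3
  rs@[21:20]=0x0 ⇒ R0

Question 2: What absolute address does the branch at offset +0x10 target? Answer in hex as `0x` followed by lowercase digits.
0x7084

[10] 10 00 00 2e → 0x2e000010
  op=0x2e000010>>24=0x2e ⇒ bra (J)
  imm: (w>>0)&0xffffff=0x10 → #16
  target = base 0x7060 + off 0x10 + 4 + imm 16 = 0x7084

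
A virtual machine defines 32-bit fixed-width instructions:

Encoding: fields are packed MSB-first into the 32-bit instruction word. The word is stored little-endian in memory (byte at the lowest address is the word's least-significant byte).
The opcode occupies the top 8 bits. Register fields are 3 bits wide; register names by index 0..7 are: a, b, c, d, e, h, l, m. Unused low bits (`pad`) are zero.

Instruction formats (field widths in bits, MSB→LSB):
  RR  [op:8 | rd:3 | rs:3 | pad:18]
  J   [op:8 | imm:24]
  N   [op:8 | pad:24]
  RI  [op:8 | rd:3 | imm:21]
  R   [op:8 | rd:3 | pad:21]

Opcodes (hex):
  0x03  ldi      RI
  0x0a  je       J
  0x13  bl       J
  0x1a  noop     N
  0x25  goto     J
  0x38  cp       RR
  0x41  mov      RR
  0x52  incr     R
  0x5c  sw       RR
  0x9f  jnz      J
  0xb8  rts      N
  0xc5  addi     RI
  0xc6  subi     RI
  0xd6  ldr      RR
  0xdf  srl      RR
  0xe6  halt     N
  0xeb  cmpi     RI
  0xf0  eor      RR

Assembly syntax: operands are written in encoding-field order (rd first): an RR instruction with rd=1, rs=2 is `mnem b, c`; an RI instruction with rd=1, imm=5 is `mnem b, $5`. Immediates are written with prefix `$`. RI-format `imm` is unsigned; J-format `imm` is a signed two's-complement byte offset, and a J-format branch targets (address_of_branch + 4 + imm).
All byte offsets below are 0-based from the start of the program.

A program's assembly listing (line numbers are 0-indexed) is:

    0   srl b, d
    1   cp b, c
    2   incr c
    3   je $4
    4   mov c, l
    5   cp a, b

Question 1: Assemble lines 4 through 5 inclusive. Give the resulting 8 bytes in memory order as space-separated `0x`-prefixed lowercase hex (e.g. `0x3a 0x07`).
4. mov fields op=0x41:8|rd=2:3|rs=6:3|pad=0:18 → word 41580000h → 00 00 58 41
5. cp fields op=0x38:8|rd=0:3|rs=1:3|pad=0:18 → word 38040000h → 00 00 04 38

0x00 0x00 0x58 0x41 0x00 0x00 0x04 0x38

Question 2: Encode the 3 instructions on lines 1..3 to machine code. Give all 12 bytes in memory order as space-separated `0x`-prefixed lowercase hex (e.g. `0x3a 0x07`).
line 1 (cp): pack op=0x38:8|rd=1:3|rs=2:3|pad=0:18 = 0x38280000; little→ 00 00 28 38
line 2 (incr): pack op=0x52:8|rd=2:3|pad=0:21 = 0x52400000; little→ 00 00 40 52
line 3 (je): pack op=0xa:8|imm=4:24 = 0x0a000004; little→ 04 00 00 0a

0x00 0x00 0x28 0x38 0x00 0x00 0x40 0x52 0x04 0x00 0x00 0x0a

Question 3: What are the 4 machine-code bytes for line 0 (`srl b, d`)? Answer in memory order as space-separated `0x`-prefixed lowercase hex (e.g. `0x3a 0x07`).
L0: srl op=0xdf:8|rd=1:3|rs=3:3|pad=0:18 ⇒ 0xdf2c0000 ⇒ little 00 00 2c df

0x00 0x00 0x2c 0xdf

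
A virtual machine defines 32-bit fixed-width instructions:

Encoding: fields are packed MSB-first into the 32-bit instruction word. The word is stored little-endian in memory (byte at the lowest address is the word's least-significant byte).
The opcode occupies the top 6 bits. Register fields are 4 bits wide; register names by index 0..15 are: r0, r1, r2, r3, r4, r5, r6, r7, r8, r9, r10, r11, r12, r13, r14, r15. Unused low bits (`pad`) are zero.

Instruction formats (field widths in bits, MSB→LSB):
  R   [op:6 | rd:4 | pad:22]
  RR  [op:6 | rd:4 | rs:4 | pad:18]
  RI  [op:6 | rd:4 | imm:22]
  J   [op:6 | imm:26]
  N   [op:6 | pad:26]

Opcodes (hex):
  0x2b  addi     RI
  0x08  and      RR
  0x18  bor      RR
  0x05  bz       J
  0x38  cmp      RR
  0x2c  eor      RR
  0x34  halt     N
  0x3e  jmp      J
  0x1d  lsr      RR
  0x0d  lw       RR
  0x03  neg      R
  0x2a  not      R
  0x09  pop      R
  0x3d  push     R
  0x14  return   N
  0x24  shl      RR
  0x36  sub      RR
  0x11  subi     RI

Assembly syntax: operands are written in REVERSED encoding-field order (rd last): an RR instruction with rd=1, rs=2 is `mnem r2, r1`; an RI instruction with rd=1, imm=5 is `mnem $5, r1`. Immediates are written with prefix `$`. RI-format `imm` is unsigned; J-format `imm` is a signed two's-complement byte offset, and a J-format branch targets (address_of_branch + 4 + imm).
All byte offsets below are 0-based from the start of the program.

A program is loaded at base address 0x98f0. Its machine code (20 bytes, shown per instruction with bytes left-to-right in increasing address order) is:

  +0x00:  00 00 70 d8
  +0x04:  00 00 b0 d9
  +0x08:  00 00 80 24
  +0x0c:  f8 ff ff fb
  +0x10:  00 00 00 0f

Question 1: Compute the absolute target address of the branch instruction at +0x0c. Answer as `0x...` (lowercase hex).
0x98f8

@+0c  little-endian(f8 ff ff fb) = 0xfbfffff8
  op=0xfbfffff8>>26=0x3e ⇒ jmp (J)
  imm: (w>>0)&0x3ffffff=0x3fffff8 (s26→-8) → $-8
  target = base 0x98f0 + off 0x0c + 4 + imm -8 = 0x98f8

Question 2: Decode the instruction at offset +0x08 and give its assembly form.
pop r2

off 0x08: read 00 00 80 24 as little → 0x24800000
  op=0x24800000>>26=0x9 ⇒ pop (R)
  rd: (w>>22)&0xf=0x2 → r2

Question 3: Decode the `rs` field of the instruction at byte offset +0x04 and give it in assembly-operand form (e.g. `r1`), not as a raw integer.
@+04  little-endian(00 00 b0 d9) = 0xd9b00000
  top 6b → 0x36 → sub [RR]
  rd@[25:22]=0x6 ⇒ r6
  rs@[21:18]=0xc ⇒ r12

r12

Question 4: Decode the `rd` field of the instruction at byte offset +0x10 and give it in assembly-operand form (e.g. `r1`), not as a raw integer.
[10] 00 00 00 0f → 0x0f000000
  opcode bits[31:26]=0x3: neg/R
  rd@[25:22]=0xc ⇒ r12

r12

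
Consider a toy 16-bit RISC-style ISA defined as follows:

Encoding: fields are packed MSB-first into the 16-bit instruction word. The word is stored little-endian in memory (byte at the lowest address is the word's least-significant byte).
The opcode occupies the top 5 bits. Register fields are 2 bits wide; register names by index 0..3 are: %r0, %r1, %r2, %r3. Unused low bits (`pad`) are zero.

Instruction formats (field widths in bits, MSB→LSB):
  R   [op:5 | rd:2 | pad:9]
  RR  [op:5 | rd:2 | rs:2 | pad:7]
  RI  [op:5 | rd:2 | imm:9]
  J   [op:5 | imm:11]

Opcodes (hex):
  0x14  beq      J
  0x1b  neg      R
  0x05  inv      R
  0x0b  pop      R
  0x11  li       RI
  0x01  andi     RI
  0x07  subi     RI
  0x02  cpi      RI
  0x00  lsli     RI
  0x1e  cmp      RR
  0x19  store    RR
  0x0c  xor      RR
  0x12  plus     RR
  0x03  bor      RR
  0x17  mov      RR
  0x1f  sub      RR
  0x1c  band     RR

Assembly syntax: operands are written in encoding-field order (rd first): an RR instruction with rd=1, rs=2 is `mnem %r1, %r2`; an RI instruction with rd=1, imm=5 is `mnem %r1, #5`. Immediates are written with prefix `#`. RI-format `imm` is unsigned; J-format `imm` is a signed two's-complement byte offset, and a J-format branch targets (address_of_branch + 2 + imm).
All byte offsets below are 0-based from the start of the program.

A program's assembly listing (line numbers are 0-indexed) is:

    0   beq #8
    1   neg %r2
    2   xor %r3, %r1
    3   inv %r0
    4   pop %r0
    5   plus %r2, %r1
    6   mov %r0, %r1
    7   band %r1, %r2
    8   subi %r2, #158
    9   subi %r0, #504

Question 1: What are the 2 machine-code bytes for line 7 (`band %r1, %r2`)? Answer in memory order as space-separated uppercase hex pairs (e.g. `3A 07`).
00 E3

line 7 (band): pack op=0x1c:5|rd=1:2|rs=2:2|pad=0:7 = 0xe300; little→ 00 e3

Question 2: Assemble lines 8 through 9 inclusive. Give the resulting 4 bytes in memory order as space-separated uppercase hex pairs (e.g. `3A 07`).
9E 3C F8 39

L8: subi op=0x7:5|rd=2:2|imm=158:9 ⇒ 0x3c9e ⇒ little 9e 3c
L9: subi op=0x7:5|rd=0:2|imm=504:9 ⇒ 0x39f8 ⇒ little f8 39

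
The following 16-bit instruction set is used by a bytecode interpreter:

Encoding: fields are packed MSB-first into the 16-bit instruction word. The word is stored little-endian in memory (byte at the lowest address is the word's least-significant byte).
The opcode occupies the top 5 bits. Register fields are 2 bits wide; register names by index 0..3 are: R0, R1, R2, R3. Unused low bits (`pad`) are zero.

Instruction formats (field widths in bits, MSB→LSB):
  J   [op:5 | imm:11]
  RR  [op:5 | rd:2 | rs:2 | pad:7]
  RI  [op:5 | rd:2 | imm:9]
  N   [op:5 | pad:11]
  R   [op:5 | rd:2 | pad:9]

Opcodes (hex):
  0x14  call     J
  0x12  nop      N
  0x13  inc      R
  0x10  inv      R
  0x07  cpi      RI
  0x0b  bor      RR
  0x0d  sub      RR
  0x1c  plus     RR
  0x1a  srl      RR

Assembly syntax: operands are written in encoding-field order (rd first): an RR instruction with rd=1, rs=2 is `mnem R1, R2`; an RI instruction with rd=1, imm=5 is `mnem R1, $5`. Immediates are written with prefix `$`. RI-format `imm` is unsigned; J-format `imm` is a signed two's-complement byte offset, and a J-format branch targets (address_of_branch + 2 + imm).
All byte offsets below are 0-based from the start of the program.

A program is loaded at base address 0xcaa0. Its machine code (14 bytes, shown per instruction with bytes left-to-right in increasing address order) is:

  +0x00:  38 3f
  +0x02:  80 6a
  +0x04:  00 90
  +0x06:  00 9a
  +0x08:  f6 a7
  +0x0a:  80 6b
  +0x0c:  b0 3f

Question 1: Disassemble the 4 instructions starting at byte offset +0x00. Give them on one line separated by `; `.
@+00  little-endian(38 3f) = 0x3f38
  op=0x3f38>>11=0x7 ⇒ cpi (RI)
  [10:9] rd=3 = R3
  [8:0] imm=312 = $312
@+02  little-endian(80 6a) = 0x6a80
  op=0x6a80>>11=0xd ⇒ sub (RR)
  [10:9] rd=1 = R1
  [8:7] rs=1 = R1
@+04  little-endian(00 90) = 0x9000
  op=0x9000>>11=0x12 ⇒ nop (N)
@+06  little-endian(00 9a) = 0x9a00
  op=0x9a00>>11=0x13 ⇒ inc (R)
  [10:9] rd=1 = R1

cpi R3, $312; sub R1, R1; nop; inc R1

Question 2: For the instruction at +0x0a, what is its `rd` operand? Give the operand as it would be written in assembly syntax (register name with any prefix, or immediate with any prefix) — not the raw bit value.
@+0a  little-endian(80 6b) = 0x6b80
  op=0x6b80>>11=0xd ⇒ sub (RR)
  rd@[10:9]=0x1 ⇒ R1
  rs@[8:7]=0x3 ⇒ R3

R1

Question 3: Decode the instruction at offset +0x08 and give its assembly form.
off 0x08: read f6 a7 as little → 0xa7f6
  opcode bits[15:11]=0x14: call/J
  [10:0] imm=2038 (s11→-10) = $-10

call $-10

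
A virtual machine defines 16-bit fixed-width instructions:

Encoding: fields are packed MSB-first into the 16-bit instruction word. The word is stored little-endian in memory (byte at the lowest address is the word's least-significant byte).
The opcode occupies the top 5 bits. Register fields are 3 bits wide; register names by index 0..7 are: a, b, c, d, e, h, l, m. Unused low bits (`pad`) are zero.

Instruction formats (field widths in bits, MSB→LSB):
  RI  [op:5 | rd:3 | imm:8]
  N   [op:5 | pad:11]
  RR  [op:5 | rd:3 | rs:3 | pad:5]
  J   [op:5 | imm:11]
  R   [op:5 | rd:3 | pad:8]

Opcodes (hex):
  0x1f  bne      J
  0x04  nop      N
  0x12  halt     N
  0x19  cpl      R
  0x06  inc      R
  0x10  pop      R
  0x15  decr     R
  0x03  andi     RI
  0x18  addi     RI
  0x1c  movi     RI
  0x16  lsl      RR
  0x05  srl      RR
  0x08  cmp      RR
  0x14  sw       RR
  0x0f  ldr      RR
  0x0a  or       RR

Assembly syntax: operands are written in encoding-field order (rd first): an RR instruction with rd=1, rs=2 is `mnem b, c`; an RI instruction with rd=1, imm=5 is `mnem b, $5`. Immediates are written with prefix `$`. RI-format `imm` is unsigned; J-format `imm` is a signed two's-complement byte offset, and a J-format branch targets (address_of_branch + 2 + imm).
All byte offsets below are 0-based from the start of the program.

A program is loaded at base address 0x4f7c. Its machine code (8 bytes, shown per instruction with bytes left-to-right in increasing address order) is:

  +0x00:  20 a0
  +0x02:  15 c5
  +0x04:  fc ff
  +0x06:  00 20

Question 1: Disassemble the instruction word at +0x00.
[00] 20 a0 → 0xa020
  op=0xa020>>11=0x14 ⇒ sw (RR)
  [10:8] rd=0 = a
  [7:5] rs=1 = b

sw a, b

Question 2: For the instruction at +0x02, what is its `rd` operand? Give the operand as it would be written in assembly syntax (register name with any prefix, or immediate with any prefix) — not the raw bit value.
h

off 0x02: read 15 c5 as little → 0xc515
  op=0xc515>>11=0x18 ⇒ addi (RI)
  rd@[10:8]=0x5 ⇒ h
  imm@[7:0]=0x15 ⇒ $21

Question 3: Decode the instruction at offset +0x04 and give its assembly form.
@+04  little-endian(fc ff) = 0xfffc
  op=0xfffc>>11=0x1f ⇒ bne (J)
  [10:0] imm=2044 (s11→-4) = $-4

bne $-4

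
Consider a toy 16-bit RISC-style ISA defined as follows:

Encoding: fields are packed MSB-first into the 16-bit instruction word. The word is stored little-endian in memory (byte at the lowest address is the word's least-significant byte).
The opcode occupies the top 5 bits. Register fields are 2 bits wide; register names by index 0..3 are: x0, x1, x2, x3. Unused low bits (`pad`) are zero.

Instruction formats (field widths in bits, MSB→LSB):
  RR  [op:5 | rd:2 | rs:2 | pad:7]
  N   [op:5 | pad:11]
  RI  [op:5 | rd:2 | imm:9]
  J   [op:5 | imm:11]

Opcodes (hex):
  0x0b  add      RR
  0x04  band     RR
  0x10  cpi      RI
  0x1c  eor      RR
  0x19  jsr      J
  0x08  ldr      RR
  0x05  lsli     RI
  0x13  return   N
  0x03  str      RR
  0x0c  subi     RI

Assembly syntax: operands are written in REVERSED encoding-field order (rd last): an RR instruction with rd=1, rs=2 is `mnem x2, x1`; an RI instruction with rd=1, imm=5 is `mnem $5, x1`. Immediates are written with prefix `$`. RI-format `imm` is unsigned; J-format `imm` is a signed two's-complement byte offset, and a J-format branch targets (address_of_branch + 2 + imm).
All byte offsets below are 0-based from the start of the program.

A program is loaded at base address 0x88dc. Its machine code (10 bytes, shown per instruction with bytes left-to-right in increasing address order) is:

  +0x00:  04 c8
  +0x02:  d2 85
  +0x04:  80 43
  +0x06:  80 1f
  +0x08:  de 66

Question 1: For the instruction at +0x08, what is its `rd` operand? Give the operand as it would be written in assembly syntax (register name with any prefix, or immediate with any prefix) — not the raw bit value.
off 0x08: read de 66 as little → 0x66de
  op=0x66de>>11=0xc ⇒ subi (RI)
  rd: (w>>9)&0x3=0x3 → x3
  imm: (w>>0)&0x1ff=0xde → $222

x3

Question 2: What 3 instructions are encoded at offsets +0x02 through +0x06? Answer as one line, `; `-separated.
@+02  little-endian(d2 85) = 0x85d2
  top 5b → 0x10 → cpi [RI]
  rd@[10:9]=0x2 ⇒ x2
  imm@[8:0]=0x1d2 ⇒ $466
@+04  little-endian(80 43) = 0x4380
  top 5b → 0x8 → ldr [RR]
  rd@[10:9]=0x1 ⇒ x1
  rs@[8:7]=0x3 ⇒ x3
@+06  little-endian(80 1f) = 0x1f80
  top 5b → 0x3 → str [RR]
  rd@[10:9]=0x3 ⇒ x3
  rs@[8:7]=0x3 ⇒ x3

cpi $466, x2; ldr x3, x1; str x3, x3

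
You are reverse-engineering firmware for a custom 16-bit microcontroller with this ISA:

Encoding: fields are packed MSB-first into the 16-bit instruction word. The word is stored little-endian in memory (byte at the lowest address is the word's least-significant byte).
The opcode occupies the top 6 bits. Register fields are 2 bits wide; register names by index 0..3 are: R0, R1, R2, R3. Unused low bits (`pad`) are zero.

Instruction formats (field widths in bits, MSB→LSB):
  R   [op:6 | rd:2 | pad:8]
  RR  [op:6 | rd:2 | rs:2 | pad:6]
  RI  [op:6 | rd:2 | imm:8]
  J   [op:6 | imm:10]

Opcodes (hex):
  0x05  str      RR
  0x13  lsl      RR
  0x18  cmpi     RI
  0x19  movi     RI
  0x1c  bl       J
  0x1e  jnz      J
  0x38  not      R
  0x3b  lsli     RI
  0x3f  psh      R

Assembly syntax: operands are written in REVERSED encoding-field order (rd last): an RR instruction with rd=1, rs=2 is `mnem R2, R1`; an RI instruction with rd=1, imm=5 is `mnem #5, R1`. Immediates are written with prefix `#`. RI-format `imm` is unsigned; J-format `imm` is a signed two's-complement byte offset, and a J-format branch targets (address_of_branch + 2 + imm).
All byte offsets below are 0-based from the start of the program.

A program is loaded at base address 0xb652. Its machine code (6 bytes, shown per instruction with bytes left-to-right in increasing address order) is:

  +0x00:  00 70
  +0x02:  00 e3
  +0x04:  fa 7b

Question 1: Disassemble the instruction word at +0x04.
+0x04: fa 7b ⇒ word 0x7bfa (little)
  opcode bits[15:10]=0x1e: jnz/J
  imm@[9:0]=0x3fa (s10→-6) ⇒ #-6

jnz #-6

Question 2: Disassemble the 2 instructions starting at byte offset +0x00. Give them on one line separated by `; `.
bl #0; not R3

[00] 00 70 → 0x7000
  top 6b → 0x1c → bl [J]
  imm@[9:0]=0x0 ⇒ #0
[02] 00 e3 → 0xe300
  top 6b → 0x38 → not [R]
  rd@[9:8]=0x3 ⇒ R3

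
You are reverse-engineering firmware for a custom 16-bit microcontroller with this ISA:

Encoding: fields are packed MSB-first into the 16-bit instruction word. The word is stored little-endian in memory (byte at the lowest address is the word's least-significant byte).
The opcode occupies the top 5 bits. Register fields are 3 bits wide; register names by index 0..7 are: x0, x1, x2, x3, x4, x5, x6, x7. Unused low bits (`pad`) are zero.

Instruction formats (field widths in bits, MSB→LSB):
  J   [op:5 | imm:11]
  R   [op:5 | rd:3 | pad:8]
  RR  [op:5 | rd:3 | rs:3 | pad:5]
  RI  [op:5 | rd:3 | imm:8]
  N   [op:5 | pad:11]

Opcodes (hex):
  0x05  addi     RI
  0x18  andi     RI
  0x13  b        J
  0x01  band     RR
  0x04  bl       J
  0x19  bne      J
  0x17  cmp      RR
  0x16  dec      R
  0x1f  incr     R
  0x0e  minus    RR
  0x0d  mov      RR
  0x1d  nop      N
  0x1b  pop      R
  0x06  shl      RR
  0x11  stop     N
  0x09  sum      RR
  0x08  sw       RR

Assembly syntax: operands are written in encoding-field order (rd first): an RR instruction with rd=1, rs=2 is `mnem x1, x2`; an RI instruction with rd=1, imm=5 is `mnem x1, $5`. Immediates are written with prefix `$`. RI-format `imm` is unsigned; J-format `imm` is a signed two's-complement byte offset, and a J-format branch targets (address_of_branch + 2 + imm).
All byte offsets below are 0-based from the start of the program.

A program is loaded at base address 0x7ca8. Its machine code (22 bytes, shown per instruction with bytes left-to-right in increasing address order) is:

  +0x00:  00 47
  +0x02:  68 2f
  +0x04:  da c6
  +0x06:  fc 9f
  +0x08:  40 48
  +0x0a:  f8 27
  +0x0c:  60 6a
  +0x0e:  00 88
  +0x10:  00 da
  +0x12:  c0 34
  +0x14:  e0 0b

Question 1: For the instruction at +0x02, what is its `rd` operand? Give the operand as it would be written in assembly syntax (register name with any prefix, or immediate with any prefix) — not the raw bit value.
off 0x02: read 68 2f as little → 0x2f68
  op=0x2f68>>11=0x5 ⇒ addi (RI)
  [10:8] rd=7 = x7
  [7:0] imm=104 = $104

x7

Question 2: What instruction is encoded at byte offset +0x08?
sum x0, x2

+0x08: 40 48 ⇒ word 0x4840 (little)
  top 5b → 0x9 → sum [RR]
  rd: (w>>8)&0x7=0x0 → x0
  rs: (w>>5)&0x7=0x2 → x2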